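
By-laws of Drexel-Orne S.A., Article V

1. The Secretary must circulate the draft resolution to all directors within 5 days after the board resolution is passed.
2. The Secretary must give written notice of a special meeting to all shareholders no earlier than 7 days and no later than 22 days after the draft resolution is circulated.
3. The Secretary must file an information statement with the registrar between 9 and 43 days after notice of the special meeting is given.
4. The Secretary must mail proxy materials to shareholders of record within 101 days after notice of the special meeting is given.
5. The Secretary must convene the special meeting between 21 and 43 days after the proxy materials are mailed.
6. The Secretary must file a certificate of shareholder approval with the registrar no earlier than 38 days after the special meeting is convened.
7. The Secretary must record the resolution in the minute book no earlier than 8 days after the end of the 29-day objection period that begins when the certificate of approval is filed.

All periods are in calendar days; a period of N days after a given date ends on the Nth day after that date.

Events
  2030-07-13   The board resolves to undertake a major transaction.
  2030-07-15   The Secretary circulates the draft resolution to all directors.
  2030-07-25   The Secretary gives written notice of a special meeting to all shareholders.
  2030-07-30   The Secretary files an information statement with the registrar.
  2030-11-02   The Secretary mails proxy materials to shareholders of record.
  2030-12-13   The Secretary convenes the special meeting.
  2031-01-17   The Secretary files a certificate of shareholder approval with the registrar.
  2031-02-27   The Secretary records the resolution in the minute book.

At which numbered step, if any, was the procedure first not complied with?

Step 3

Step 1: 5 days after 2030-07-13 (when the board resolution is passed) is 2030-07-18; 2030-07-15 is within that limit.
Step 2: the window is 7–22 days after 2030-07-15 (when the draft resolution is circulated), so 2030-07-22 through 2030-08-06; done 2030-07-25, which is between those dates.
Step 3: the window is 9–43 days after 2030-07-25 (when notice of the special meeting is given), so 2030-08-03 through 2030-09-06; 2030-07-30 is 4 days too early.
Later steps need not be reached.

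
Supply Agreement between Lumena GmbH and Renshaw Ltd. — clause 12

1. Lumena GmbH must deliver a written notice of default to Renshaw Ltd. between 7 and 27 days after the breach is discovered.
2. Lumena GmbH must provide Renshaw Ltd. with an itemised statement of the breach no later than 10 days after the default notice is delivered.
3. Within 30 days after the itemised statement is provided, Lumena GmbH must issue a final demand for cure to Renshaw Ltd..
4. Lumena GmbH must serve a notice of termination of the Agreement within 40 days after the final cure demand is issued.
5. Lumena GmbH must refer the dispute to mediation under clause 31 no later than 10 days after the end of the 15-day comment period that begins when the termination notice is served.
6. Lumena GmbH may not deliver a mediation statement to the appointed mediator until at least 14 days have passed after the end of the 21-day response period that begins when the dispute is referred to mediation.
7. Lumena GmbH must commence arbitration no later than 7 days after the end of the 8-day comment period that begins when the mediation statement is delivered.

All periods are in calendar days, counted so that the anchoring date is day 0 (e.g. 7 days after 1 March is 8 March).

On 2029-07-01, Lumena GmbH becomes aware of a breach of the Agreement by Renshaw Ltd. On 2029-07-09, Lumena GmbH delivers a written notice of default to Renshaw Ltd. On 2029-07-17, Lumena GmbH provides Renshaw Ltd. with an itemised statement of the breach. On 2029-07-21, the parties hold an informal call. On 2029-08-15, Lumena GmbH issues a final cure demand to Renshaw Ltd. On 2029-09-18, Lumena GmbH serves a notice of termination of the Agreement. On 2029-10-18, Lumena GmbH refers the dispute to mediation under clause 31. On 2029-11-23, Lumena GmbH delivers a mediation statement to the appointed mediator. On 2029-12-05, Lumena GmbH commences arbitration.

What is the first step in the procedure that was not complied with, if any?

Step 5

Step 1: the window is 7–27 days after 2029-07-01 (when the breach is discovered), so 2029-07-08 through 2029-07-28; 2029-07-09 falls inside that range.
Step 2: 10 days after 2029-07-09 (when the default notice is delivered) is 2029-07-19; completed 2029-07-17, before the deadline.
Step 3: 30 days after 2029-07-17 (when the itemised statement is provided) is 2029-08-16; 2029-08-15 is within that limit.
Step 4: 40 days after 2029-08-15 (when the final cure demand is issued) is 2029-09-24; done 2029-09-18 — timely.
Step 5: 10 days after 2029-10-03 (end of the 15-day comment period, which began when the termination notice is served on 2029-09-18) is 2029-10-13; done 2029-10-18 — 5 days late.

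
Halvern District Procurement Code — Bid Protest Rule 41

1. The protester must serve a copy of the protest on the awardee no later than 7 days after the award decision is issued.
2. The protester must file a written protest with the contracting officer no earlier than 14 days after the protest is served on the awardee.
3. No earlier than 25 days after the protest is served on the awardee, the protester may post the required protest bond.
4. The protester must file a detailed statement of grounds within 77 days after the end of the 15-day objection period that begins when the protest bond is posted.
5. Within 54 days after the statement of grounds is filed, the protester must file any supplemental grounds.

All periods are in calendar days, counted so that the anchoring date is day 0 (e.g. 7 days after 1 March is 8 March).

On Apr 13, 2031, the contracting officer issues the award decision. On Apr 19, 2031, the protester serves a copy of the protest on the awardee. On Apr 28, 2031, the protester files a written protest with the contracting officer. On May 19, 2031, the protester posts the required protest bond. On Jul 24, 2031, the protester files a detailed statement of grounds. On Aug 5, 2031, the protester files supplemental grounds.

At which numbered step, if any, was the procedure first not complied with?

Step 2

Step 1 — counting 7 days from Apr 13, 2031 (when the award decision is issued) gives a deadline of Apr 20, 2031; done Apr 19, 2031 — timely.
Step 2 — must wait 14 days from Apr 19, 2031 (when the protest is served on the awardee), so not before May 3, 2031; done Apr 28, 2031 — 5 days too early.
The analysis stops there.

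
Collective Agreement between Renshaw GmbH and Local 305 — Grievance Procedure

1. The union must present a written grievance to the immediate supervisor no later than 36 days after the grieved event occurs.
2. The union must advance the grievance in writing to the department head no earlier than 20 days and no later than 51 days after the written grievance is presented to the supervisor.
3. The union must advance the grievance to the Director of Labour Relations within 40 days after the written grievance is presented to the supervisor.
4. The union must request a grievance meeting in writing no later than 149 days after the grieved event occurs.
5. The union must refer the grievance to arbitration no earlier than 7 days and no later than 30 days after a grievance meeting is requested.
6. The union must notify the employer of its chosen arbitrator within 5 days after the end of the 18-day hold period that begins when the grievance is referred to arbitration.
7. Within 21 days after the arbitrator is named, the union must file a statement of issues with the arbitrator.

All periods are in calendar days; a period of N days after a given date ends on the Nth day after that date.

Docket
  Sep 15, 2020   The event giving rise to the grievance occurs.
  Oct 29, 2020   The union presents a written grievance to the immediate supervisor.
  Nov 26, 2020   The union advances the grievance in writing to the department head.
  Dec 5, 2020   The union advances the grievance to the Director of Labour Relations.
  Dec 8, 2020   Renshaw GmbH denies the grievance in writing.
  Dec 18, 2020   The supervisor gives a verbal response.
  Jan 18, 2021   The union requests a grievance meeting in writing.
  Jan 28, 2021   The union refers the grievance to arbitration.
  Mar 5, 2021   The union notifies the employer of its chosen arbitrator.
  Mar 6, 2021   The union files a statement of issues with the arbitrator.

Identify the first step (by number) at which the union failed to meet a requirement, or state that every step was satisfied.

Step 1: 36 days after Sep 15, 2020 (when the grieved event occurs) is Oct 21, 2020; done Oct 29, 2020 — 8 days late.
No need to go further; step 1 was not satisfied.

Step 1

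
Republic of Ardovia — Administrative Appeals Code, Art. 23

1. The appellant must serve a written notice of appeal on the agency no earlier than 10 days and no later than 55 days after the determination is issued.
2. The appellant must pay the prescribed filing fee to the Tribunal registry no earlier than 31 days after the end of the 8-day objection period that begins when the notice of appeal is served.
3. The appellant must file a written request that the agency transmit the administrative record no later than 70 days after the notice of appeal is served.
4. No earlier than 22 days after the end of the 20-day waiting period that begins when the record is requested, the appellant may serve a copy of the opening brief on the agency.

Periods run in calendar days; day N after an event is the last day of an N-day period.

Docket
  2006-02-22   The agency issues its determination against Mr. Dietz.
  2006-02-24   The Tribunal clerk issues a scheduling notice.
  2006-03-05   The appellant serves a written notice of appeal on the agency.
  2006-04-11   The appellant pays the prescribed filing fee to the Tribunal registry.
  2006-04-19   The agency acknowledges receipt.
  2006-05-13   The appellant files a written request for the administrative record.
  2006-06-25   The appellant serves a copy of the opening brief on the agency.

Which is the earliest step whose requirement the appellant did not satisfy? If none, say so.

(1) the permitted window runs from 2006-02-22 + 10 = 2006-03-04 to 2006-02-22 + 55 = 2006-04-18; done 2006-03-05, which is between those dates.
(2) permitted from 2006-03-13 + 31 days = 2006-04-13 onward; acted on 2006-04-11, 2 days prematurely.

Step 2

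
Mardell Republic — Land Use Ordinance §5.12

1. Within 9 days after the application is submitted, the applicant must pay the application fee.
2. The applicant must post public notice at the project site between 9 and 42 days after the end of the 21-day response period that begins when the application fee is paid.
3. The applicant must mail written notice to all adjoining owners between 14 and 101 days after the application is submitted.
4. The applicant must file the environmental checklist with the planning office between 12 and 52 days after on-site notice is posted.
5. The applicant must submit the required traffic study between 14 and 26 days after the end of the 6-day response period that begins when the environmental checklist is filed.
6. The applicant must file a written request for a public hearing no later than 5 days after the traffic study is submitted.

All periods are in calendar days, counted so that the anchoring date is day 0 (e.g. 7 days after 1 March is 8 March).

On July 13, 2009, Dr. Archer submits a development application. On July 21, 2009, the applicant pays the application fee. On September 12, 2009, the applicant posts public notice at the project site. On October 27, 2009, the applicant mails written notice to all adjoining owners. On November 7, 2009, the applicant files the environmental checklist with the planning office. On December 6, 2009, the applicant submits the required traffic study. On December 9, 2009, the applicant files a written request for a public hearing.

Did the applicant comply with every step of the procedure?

Step 1 — counting 9 days from July 13, 2009 (when the application is submitted) gives a deadline of July 22, 2009; July 21, 2009 is within that limit.
Step 2 — 9 and 42 days from August 11, 2009 (end of the 21-day response period, which began when the application fee is paid on July 21, 2009) are August 20, 2009 and September 22, 2009 respectively; done September 12, 2009, which is between those dates.
Step 3 — 14 and 101 days from July 13, 2009 (when the application is submitted) are July 27, 2009 and October 22, 2009 respectively; October 27, 2009 is 5 days past the end of the window.

No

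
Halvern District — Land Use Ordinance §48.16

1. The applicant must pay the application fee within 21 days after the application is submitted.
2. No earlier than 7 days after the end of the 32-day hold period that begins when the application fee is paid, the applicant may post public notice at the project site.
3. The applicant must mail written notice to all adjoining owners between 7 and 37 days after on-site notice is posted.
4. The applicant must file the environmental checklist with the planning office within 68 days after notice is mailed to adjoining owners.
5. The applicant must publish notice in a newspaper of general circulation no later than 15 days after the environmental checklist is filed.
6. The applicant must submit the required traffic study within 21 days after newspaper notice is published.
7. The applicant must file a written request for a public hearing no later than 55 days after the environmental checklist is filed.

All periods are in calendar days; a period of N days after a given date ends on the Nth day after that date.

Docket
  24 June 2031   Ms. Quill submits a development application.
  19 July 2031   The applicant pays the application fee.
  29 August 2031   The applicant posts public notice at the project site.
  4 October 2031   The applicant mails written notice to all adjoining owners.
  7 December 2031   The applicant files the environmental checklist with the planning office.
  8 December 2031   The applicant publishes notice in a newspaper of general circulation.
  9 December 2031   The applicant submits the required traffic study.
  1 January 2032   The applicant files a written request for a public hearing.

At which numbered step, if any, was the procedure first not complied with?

(1) due by 24 June 2031 + 21 days = 15 July 2031; 19 July 2031 misses that deadline by 4 days.
That is the first point of non-compliance.

Step 1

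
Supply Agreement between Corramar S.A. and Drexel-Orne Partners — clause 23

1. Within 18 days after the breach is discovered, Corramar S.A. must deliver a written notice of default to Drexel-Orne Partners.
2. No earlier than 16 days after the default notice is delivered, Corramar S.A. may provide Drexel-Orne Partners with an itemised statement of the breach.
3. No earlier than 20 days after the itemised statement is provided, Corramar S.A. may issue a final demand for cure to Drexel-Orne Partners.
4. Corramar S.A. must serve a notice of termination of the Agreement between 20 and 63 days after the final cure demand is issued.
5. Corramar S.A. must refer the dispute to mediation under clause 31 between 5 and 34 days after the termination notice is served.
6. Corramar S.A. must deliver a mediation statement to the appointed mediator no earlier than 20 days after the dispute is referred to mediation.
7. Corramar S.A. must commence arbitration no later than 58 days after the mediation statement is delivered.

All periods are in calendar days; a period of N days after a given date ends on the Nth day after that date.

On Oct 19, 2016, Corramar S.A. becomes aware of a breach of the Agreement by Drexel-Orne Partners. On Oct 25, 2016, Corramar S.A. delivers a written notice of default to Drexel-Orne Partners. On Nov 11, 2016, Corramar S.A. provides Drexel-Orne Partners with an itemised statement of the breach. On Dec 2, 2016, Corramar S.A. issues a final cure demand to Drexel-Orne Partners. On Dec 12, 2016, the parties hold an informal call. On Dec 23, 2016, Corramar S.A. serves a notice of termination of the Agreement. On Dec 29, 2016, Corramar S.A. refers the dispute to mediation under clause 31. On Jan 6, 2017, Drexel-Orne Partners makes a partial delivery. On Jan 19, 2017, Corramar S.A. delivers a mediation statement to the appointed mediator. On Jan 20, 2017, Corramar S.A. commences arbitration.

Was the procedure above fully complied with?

(1) due by Oct 19, 2016 + 18 days = Nov 6, 2016; done Oct 25, 2016 — timely.
(2) permitted from Oct 25, 2016 + 16 days = Nov 10, 2016 onward; Nov 11, 2016 is on or after that date.
(3) permitted from Nov 11, 2016 + 20 days = Dec 1, 2016 onward; Dec 2, 2016 is on or after that date.
(4) the permitted window runs from Dec 2, 2016 + 20 = Dec 22, 2016 to Dec 2, 2016 + 63 = Feb 3, 2017; Dec 23, 2016 falls inside that range.
(5) the permitted window runs from Dec 23, 2016 + 5 = Dec 28, 2016 to Dec 23, 2016 + 34 = Jan 26, 2017; done Dec 29, 2016 — within the window.
(6) permitted from Dec 29, 2016 + 20 days = Jan 18, 2017 onward; Jan 19, 2017 is on or after that date.
(7) due by Jan 19, 2017 + 58 days = Mar 18, 2017; done Jan 20, 2017 — timely.

Yes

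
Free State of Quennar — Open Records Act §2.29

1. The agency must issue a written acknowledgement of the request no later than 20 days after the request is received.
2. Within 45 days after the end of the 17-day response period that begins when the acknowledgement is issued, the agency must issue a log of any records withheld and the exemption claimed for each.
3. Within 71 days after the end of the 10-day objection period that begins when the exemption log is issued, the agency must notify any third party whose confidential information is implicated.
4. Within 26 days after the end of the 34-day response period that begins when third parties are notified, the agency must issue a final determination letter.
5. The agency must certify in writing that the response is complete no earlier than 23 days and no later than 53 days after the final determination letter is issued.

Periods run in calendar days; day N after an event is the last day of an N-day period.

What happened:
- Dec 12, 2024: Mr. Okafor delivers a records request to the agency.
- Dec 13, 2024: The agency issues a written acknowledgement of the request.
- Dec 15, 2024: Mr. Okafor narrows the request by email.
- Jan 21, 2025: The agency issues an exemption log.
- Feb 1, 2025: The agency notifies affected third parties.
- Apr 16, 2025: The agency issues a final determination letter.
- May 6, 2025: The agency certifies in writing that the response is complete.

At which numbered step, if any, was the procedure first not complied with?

(1) due by Dec 12, 2024 + 20 days = Jan 1, 2025; done Dec 13, 2024 — timely.
(2) due by Dec 30, 2024 + 45 days = Feb 13, 2025; done Jan 21, 2025 — timely.
(3) due by Jan 31, 2025 + 71 days = Apr 12, 2025; completed Feb 1, 2025, before the deadline.
(4) due by Mar 7, 2025 + 26 days = Apr 2, 2025; not done until Apr 16, 2025, 14 days after the deadline.

Step 4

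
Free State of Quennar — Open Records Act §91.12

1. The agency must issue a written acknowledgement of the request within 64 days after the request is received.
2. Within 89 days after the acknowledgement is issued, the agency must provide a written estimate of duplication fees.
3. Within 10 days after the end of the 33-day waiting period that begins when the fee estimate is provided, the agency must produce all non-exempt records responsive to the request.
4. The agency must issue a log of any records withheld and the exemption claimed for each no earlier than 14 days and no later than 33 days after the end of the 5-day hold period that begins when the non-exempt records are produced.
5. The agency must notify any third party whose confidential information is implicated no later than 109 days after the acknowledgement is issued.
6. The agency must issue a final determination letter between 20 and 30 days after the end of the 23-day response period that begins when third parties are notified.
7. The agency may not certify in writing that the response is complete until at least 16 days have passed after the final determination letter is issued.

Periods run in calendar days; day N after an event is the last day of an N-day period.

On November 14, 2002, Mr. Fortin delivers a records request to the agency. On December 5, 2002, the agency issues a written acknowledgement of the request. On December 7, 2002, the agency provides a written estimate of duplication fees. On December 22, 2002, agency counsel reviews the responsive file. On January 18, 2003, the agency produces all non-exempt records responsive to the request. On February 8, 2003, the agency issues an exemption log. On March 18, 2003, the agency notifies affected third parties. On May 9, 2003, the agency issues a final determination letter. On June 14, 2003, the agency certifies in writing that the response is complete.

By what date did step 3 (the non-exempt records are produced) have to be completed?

January 19, 2003

The fee estimate is provided on December 7, 2002; the 33-day waiting period therefore ends January 9, 2003, and step 3 runs from that date. 10 days after January 9, 2003 is January 19, 2003.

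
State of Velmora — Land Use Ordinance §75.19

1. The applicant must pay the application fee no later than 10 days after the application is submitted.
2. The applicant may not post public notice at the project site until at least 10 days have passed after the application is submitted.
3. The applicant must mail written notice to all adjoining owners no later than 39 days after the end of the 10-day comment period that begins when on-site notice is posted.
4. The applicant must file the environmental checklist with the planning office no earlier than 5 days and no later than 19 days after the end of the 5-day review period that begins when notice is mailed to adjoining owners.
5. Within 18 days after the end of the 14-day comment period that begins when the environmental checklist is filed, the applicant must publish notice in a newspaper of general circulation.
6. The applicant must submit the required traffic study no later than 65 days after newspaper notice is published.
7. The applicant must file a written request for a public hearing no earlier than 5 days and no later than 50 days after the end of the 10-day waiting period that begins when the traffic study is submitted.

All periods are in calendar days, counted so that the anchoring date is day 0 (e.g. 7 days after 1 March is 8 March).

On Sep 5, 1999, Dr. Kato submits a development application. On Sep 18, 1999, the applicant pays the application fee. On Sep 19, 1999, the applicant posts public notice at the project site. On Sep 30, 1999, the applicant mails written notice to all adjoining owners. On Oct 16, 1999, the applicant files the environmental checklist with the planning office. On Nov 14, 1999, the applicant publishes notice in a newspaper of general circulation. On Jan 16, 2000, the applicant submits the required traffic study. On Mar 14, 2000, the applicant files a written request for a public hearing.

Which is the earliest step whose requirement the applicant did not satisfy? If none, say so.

(1) due by Sep 5, 1999 + 10 days = Sep 15, 1999; Sep 18, 1999 misses that deadline by 3 days.
No need to go further; step 1 was not satisfied.

Step 1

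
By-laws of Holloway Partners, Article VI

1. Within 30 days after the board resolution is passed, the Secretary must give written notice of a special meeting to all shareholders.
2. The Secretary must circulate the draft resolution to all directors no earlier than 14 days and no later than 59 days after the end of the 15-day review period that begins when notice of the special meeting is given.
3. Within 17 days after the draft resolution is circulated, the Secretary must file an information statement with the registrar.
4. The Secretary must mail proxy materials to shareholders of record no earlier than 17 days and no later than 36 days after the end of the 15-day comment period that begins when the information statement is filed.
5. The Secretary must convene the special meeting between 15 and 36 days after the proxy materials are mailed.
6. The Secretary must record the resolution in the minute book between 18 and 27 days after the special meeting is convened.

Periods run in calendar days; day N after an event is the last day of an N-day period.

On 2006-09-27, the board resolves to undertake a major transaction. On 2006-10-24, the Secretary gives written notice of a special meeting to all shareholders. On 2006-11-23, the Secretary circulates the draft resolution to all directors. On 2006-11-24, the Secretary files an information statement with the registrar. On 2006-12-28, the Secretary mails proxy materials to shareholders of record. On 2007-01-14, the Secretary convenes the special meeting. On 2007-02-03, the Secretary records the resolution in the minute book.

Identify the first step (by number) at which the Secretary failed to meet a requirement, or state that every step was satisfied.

None — every step was satisfied

(1) due by 2006-09-27 + 30 days = 2006-10-27; done 2006-10-24 — timely.
(2) the permitted window runs from 2006-11-08 + 14 = 2006-11-22 to 2006-11-08 + 59 = 2007-01-06; done 2006-11-23, which is between those dates.
(3) due by 2006-11-23 + 17 days = 2006-12-10; done 2006-11-24 — timely.
(4) the permitted window runs from 2006-12-09 + 17 = 2006-12-26 to 2006-12-09 + 36 = 2007-01-14; done 2006-12-28, which is between those dates.
(5) the permitted window runs from 2006-12-28 + 15 = 2007-01-12 to 2006-12-28 + 36 = 2007-02-02; done 2007-01-14, which is between those dates.
(6) the permitted window runs from 2007-01-14 + 18 = 2007-02-01 to 2007-01-14 + 27 = 2007-02-10; done 2007-02-03 — within the window.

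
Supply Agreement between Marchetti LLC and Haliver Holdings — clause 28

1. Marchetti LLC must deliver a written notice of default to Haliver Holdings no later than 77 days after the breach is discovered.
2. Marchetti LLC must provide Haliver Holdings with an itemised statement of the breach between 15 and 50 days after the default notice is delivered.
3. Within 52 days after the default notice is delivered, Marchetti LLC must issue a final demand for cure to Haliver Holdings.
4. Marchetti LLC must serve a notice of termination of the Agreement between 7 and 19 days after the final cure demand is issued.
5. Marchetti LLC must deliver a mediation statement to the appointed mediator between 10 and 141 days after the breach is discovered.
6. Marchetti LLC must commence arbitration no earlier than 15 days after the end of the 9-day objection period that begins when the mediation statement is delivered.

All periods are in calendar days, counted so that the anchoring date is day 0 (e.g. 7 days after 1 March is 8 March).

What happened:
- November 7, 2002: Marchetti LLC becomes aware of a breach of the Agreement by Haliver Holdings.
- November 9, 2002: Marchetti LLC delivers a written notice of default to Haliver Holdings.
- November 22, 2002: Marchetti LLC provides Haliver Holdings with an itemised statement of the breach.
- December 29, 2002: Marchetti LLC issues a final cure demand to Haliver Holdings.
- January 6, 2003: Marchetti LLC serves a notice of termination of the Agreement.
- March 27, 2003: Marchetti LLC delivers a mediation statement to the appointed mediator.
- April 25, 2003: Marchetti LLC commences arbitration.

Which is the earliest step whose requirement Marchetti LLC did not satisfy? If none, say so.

Step 1 — counting 77 days from November 7, 2002 (when the breach is discovered) gives a deadline of January 23, 2003; done November 9, 2002 — timely.
Step 2 — 15 and 50 days from November 9, 2002 (when the default notice is delivered) are November 24, 2002 and December 29, 2002 respectively; done November 22, 2002 — 2 days before the window opened.

Step 2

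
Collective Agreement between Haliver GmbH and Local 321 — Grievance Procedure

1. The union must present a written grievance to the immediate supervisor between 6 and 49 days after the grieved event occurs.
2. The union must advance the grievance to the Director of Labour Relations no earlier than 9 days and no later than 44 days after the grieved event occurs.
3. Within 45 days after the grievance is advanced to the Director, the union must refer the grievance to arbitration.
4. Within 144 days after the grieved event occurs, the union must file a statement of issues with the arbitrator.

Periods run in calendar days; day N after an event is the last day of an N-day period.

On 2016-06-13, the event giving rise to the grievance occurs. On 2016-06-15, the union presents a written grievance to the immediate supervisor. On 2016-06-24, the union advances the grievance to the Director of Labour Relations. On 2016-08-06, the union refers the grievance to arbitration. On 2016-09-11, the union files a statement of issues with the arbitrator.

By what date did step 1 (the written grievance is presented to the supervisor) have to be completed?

2016-08-01

Step 1 runs from 2016-06-13, when the grieved event occurs. The window is 6–49 days after 2016-06-13; it closes on 2016-08-01.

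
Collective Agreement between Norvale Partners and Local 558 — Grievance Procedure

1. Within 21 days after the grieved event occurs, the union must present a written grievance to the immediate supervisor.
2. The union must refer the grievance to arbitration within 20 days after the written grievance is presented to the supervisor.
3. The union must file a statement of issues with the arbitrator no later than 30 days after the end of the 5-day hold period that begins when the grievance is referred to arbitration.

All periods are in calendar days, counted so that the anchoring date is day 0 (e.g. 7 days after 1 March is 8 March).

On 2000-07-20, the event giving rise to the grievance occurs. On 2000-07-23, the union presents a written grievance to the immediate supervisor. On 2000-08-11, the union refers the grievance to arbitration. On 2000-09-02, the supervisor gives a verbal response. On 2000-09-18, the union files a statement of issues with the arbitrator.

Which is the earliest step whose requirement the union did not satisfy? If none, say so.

Step 3

(1) due by 2000-07-20 + 21 days = 2000-08-10; completed 2000-07-23, before the deadline.
(2) due by 2000-07-23 + 20 days = 2000-08-12; 2000-08-11 is within that limit.
(3) due by 2000-08-16 + 30 days = 2000-09-15; 2000-09-18 misses that deadline by 3 days.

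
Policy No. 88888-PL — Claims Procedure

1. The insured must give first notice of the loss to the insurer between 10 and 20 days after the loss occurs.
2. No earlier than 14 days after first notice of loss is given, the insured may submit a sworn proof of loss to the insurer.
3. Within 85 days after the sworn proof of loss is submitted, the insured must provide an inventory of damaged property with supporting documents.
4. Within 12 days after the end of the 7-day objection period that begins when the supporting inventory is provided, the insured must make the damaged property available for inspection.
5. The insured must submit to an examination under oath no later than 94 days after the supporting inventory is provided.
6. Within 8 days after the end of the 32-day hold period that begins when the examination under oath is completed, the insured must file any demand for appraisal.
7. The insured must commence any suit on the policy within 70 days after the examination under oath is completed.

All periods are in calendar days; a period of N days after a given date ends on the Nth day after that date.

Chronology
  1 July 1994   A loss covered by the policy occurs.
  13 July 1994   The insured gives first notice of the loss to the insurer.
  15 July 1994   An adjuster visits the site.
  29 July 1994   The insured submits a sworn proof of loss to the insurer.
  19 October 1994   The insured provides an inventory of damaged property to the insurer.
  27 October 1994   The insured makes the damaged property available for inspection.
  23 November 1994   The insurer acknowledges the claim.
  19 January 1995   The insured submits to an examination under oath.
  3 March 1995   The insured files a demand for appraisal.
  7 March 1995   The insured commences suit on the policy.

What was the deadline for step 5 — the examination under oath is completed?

21 January 1995

Step 5 runs from 19 October 1994, when the supporting inventory is provided. 94 days after 19 October 1994 is 21 January 1995.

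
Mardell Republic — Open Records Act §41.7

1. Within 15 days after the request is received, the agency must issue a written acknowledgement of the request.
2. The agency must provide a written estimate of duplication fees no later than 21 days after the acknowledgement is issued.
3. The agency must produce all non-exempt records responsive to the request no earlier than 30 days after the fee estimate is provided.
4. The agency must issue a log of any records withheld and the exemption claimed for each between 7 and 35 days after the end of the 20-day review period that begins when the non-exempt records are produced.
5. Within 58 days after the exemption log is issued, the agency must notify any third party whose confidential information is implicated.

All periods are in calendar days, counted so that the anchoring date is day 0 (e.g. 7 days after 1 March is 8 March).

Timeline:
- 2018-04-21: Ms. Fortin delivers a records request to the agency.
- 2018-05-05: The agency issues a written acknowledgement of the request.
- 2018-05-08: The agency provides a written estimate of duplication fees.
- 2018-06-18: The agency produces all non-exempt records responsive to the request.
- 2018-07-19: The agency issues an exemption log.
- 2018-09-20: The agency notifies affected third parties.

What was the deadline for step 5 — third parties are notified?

2018-09-15

Step 5 runs from 2018-07-19, when the exemption log is issued. 58 days after 2018-07-19 is 2018-09-15.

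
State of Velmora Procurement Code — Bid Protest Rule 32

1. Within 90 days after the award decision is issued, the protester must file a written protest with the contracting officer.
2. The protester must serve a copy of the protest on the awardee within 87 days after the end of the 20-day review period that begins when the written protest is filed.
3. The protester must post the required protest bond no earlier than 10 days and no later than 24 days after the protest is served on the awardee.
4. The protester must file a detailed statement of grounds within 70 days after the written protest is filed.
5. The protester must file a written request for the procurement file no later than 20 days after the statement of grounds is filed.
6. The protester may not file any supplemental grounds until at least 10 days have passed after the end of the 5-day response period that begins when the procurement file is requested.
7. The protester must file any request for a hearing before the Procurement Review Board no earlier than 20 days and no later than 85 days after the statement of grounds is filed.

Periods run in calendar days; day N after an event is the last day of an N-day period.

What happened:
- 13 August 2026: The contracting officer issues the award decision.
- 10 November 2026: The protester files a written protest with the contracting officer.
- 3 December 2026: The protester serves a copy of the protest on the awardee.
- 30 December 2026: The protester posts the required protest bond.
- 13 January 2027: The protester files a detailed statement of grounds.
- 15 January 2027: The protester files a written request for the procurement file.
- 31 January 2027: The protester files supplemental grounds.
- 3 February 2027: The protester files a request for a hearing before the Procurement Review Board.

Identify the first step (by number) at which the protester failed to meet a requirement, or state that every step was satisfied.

Step 1 — counting 90 days from 13 August 2026 (when the award decision is issued) gives a deadline of 11 November 2026; done 10 November 2026 — timely.
Step 2 — counting 87 days from 30 November 2026 (end of the 20-day review period, which began when the written protest is filed on 10 November 2026) gives a deadline of 25 February 2027; done 3 December 2026 — timely.
Step 3 — 10 and 24 days from 3 December 2026 (when the protest is served on the awardee) are 13 December 2026 and 27 December 2026 respectively; done 30 December 2026 — 3 days after the window closed.
The analysis stops there.

Step 3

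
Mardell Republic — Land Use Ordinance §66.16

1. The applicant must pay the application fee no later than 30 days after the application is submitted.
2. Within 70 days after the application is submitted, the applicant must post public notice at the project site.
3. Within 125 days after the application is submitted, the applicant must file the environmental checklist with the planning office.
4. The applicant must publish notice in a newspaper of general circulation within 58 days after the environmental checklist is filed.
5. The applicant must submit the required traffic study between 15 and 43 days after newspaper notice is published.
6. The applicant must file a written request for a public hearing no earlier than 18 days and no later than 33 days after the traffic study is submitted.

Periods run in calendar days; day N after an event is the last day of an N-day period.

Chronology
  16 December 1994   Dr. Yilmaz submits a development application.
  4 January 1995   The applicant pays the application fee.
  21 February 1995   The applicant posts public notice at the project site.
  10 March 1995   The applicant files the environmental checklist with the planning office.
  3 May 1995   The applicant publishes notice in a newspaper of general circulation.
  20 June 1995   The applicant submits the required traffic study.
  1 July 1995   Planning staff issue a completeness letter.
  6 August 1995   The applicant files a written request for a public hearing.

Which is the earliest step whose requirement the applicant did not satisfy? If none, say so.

Step 1 — counting 30 days from 16 December 1994 (when the application is submitted) gives a deadline of 15 January 1995; 4 January 1995 is within that limit.
Step 2 — counting 70 days from 16 December 1994 (when the application is submitted) gives a deadline of 24 February 1995; completed 21 February 1995, before the deadline.
Step 3 — counting 125 days from 16 December 1994 (when the application is submitted) gives a deadline of 20 April 1995; done 10 March 1995 — timely.
Step 4 — counting 58 days from 10 March 1995 (when the environmental checklist is filed) gives a deadline of 7 May 1995; completed 3 May 1995, before the deadline.
Step 5 — 15 and 43 days from 3 May 1995 (when newspaper notice is published) are 18 May 1995 and 15 June 1995 respectively; done 20 June 1995 — 5 days after the window closed.
Later steps need not be reached.

Step 5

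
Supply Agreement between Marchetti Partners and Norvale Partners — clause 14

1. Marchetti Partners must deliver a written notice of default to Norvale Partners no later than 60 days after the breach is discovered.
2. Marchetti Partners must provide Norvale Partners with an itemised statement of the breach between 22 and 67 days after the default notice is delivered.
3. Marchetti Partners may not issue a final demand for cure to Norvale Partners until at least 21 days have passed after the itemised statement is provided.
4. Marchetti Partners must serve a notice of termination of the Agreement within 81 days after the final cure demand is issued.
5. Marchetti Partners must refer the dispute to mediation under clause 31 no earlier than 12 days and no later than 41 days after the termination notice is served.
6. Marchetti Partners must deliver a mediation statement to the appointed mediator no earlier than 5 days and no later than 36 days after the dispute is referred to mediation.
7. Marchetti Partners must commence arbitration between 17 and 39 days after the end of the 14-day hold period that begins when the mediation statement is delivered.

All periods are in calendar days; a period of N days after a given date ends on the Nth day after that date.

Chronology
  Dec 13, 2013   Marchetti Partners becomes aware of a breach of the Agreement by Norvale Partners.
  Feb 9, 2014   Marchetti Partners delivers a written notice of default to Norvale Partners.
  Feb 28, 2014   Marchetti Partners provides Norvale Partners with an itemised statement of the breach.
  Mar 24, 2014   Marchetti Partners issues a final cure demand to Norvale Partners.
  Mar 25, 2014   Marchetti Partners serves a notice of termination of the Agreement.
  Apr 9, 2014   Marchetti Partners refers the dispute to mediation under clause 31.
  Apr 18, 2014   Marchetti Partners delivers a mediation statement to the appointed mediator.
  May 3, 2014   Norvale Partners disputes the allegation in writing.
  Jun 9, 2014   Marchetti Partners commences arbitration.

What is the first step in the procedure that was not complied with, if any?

Step 1 — counting 60 days from Dec 13, 2013 (when the breach is discovered) gives a deadline of Feb 11, 2014; Feb 9, 2014 is within that limit.
Step 2 — 22 and 67 days from Feb 9, 2014 (when the default notice is delivered) are Mar 3, 2014 and Apr 17, 2014 respectively; Feb 28, 2014 is 3 days too early.

Step 2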